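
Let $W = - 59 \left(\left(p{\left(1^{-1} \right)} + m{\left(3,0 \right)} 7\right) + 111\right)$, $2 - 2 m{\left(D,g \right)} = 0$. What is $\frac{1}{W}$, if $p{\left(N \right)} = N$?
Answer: $- \frac{1}{7021} \approx -0.00014243$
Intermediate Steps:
$m{\left(D,g \right)} = 1$ ($m{\left(D,g \right)} = 1 - 0 = 1 + 0 = 1$)
$W = -7021$ ($W = - 59 \left(\left(1^{-1} + 1 \cdot 7\right) + 111\right) = - 59 \left(\left(1 + 7\right) + 111\right) = - 59 \left(8 + 111\right) = \left(-59\right) 119 = -7021$)
$\frac{1}{W} = \frac{1}{-7021} = - \frac{1}{7021}$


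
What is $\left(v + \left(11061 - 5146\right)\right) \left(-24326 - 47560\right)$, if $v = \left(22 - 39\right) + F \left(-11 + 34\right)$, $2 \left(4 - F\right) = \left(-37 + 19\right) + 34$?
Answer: $-417370116$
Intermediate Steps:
$F = -4$ ($F = 4 - \frac{\left(-37 + 19\right) + 34}{2} = 4 - \frac{-18 + 34}{2} = 4 - 8 = -4$)
$v = -109$ ($v = \left(22 - 39\right) - 4 \left(-11 + 34\right) = -17 - 92 = -109$)
$\left(v + \left(11061 - 5146\right)\right) \left(-24326 - 47560\right) = \left(-109 + \left(11061 - 5146\right)\right) \left(-24326 - 47560\right) = \left(-109 + \left(11061 - 5146\right)\right) \left(-71886\right) = \left(-109 + 5915\right) \left(-71886\right) = 5806 \left(-71886\right) = -417370116$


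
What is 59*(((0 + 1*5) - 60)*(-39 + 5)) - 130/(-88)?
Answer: 4854585/44 ≈ 1.1033e+5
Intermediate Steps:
59*(((0 + 1*5) - 60)*(-39 + 5)) - 130/(-88) = 59*(((0 + 5) - 60)*(-34)) - 130*(-1/88) = 59*((5 - 60)*(-34)) + 65/44 = 59*(-55*(-34)) + 65/44 = 59*1870 + 65/44 = 110330 + 65/44 = 4854585/44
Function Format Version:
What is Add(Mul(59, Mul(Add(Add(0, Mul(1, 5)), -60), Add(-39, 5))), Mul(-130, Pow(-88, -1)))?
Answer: Rational(4854585, 44) ≈ 1.1033e+5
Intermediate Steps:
Add(Mul(59, Mul(Add(Add(0, Mul(1, 5)), -60), Add(-39, 5))), Mul(-130, Pow(-88, -1))) = Add(Mul(59, Mul(Add(Add(0, 5), -60), -34)), Mul(-130, Rational(-1, 88))) = Add(Mul(59, Mul(Add(5, -60), -34)), Rational(65, 44)) = Add(Mul(59, Mul(-55, -34)), Rational(65, 44)) = Add(Mul(59, 1870), Rational(65, 44)) = Add(110330, Rational(65, 44)) = Rational(4854585, 44)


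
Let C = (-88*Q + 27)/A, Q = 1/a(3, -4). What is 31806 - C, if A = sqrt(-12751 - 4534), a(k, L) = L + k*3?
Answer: 31806 + 47*I*sqrt(17285)/86425 ≈ 31806.0 + 0.071498*I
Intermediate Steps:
a(k, L) = L + 3*k
A = I*sqrt(17285) (A = sqrt(-17285) = I*sqrt(17285) ≈ 131.47*I)
Q = 1/5 (Q = 1/(-4 + 3*3) = 1/(-4 + 9) = 1/5 ≈ 0.20000)
C = -47*I*sqrt(17285)/86425 (C = (-88*1/5 + 27)/((I*sqrt(17285))) = (-88/5 + 27)*(-I*sqrt(17285)/17285) = 47*(-I*sqrt(17285)/17285)/5 = -47*I*sqrt(17285)/86425 ≈ -0.071498*I)
31806 - C = 31806 - (-47)*I*sqrt(17285)/86425 = 31806 + 47*I*sqrt(17285)/86425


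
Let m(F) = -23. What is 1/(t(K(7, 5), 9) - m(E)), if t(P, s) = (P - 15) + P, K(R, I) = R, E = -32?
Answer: 1/22 ≈ 0.045455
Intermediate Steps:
t(P, s) = -15 + 2*P (t(P, s) = (-15 + P) + P = -15 + 2*P)
1/(t(K(7, 5), 9) - m(E)) = 1/((-15 + 2*7) - 1*(-23)) = 1/((-15 + 14) + 23) = 1/(-1 + 23) = 1/22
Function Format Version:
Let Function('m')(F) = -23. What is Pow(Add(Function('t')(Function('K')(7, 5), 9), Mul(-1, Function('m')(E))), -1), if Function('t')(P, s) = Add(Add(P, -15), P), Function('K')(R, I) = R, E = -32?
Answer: Rational(1, 22) ≈ 0.045455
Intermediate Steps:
Function('t')(P, s) = Add(-15, Mul(2, P)) (Function('t')(P, s) = Add(Add(-15, P), P) = Add(-15, Mul(2, P)))
Pow(Add(Function('t')(Function('K')(7, 5), 9), Mul(-1, Function('m')(E))), -1) = Pow(Add(Add(-15, Mul(2, 7)), Mul(-1, -23)), -1) = Pow(Add(Add(-15, 14), 23), -1) = Pow(Add(-1, 23), -1) = Pow(22, -1) = Rational(1, 22)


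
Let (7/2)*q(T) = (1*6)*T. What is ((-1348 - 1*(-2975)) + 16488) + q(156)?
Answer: 128677/7 ≈ 18382.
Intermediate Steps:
q(T) = 12*T/7 (q(T) = 2*((1*6)*T)/7 = 2*(6*T)/7 = 12*T/7)
((-1348 - 1*(-2975)) + 16488) + q(156) = ((-1348 - 1*(-2975)) + 16488) + (12/7)*156 = ((-1348 + 2975) + 16488) + 1872/7 = (1627 + 16488) + 1872/7 = 18115 + 1872/7 = 128677/7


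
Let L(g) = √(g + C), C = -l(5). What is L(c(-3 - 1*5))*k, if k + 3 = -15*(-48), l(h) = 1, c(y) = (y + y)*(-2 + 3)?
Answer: 717*I*√17 ≈ 2956.3*I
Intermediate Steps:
c(y) = 2*y (c(y) = (2*y)*1 = 2*y)
k = 717 (k = -3 - 15*(-48) = -3 + 720 = 717)
C = -1 (C = -1*1 = -1)
L(g) = √(-1 + g) (L(g) = √(g - 1) = √(-1 + g))
L(c(-3 - 1*5))*k = √(-1 + 2*(-3 - 1*5))*717 = √(-1 + 2*(-3 - 5))*717 = √(-1 + 2*(-8))*717 = √(-1 - 16)*717 = √(-17)*717 = (I*√17)*717 = 717*I*√17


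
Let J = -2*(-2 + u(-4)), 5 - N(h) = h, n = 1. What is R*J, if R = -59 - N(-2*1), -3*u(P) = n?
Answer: -308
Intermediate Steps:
u(P) = -⅓ (u(P) = -⅓*1 = -⅓)
N(h) = 5 - h
J = 14/3 (J = -2*(-2 - ⅓) = -2*(-7/3) = 14/3 ≈ 4.6667)
R = -66 (R = -59 - (5 - (-2)) = -59 - (5 - 1*(-2)) = -59 - (5 + 2) = -59 - 1*7 = -59 - 7 = -66)
R*J = -66*14/3 = -308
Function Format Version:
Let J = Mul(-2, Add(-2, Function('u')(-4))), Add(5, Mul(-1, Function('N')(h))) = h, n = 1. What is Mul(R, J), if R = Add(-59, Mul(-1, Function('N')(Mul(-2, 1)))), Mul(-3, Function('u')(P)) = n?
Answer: -308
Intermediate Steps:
Function('u')(P) = Rational(-1, 3) (Function('u')(P) = Mul(Rational(-1, 3), 1) = Rational(-1, 3))
Function('N')(h) = Add(5, Mul(-1, h))
J = Rational(14, 3) (J = Mul(-2, Add(-2, Rational(-1, 3))) = Mul(-2, Rational(-7, 3)) = Rational(14, 3) ≈ 4.6667)
R = -66 (R = Add(-59, Mul(-1, Add(5, Mul(-1, Mul(-2, 1))))) = Add(-59, Mul(-1, Add(5, Mul(-1, -2)))) = Add(-59, Mul(-1, Add(5, 2))) = Add(-59, Mul(-1, 7)) = Add(-59, -7) = -66)
Mul(R, J) = Mul(-66, Rational(14, 3)) = -308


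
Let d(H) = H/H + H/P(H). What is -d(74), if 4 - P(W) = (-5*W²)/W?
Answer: -224/187 ≈ -1.1979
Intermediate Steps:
P(W) = 4 + 5*W (P(W) = 4 - (-5*W²)/W = 4 - (-5)*W = 4 + 5*W)
d(H) = 1 + H/(4 + 5*H) (d(H) = H/H + H/(4 + 5*H) = 1 + H/(4 + 5*H))
-d(74) = -2*(2 + 3*74)/(4 + 5*74) = -2*(2 + 222)/(4 + 370) = -2*224/374 = -1*224/187 = -224/187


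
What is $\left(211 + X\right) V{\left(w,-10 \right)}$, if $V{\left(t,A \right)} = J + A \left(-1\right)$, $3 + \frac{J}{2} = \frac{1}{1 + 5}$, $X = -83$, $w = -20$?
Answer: $\frac{1664}{3} \approx 554.67$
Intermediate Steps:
$J = - \frac{17}{3}$ ($J = -6 + \frac{2}{1 + 5} = -6 + \frac{2}{6} = -6 + 2 \cdot \frac{1}{6} = -6 + \frac{1}{3} = - \frac{17}{3} \approx -5.6667$)
$V{\left(t,A \right)} = - \frac{17}{3} - A$ ($V{\left(t,A \right)} = - \frac{17}{3} + A \left(-1\right) = - \frac{17}{3} - A$)
$\left(211 + X\right) V{\left(w,-10 \right)} = \left(211 - 83\right) \left(- \frac{17}{3} - -10\right) = 128 \left(- \frac{17}{3} + 10\right) = 128 \cdot \frac{13}{3} = \frac{1664}{3}$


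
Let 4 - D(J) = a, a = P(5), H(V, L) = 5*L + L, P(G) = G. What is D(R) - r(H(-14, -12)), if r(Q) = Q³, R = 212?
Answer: 373247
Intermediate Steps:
H(V, L) = 6*L
a = 5
D(J) = -1 (D(J) = 4 - 1*5 = 4 - 5 = -1)
D(R) - r(H(-14, -12)) = -1 - (6*(-12))³ = -1 - 1*(-72)³ = -1 - 1*(-373248) = -1 + 373248 = 373247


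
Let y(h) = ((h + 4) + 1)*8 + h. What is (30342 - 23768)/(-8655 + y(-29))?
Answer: -3287/4438 ≈ -0.74065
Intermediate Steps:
y(h) = 40 + 9*h (y(h) = ((4 + h) + 1)*8 + h = (5 + h)*8 + h = (40 + 8*h) + h = 40 + 9*h)
(30342 - 23768)/(-8655 + y(-29)) = (30342 - 23768)/(-8655 + (40 + 9*(-29))) = 6574/(-8655 + (40 - 261)) = 6574/(-8655 - 221) = 6574/(-8876) = 6574*(-1/8876) = -3287/4438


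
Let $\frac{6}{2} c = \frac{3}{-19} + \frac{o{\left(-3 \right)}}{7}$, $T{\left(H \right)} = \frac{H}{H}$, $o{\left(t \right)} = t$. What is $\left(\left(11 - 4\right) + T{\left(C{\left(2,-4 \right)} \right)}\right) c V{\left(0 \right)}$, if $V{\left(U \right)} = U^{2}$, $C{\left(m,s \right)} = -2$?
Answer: $0$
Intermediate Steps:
$T{\left(H \right)} = 1$
$c = - \frac{26}{133}$ ($c = \frac{\frac{3}{-19} - \frac{3}{7}}{3} = \frac{3 \left(- \frac{1}{19}\right) - \frac{3}{7}}{3} = \frac{- \frac{3}{19} - \frac{3}{7}}{3} = \frac{1}{3} \left(- \frac{78}{133}\right) = - \frac{26}{133} \approx -0.19549$)
$\left(\left(11 - 4\right) + T{\left(C{\left(2,-4 \right)} \right)}\right) c V{\left(0 \right)} = \left(\left(11 - 4\right) + 1\right) \left(- \frac{26}{133}\right) 0^{2} = \left(7 + 1\right) \left(- \frac{26}{133}\right) 0 = 8 \left(- \frac{26}{133}\right) 0 = \left(- \frac{208}{133}\right) 0 = 0$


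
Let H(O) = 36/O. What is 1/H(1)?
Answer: 1/36 ≈ 0.027778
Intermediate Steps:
1/H(1) = 1/(36/1) = 1/(36*1) = 1/36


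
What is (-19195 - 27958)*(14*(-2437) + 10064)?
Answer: 1134218262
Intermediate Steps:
(-19195 - 27958)*(14*(-2437) + 10064) = -47153*(-34118 + 10064) = -47153*(-24054) = 1134218262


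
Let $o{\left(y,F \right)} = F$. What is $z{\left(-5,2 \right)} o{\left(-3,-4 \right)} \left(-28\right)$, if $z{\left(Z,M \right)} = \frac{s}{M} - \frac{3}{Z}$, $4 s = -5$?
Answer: $- \frac{14}{5} \approx -2.8$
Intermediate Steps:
$s = - \frac{5}{4}$ ($s = \frac{1}{4} \left(-5\right) = - \frac{5}{4} \approx -1.25$)
$z{\left(Z,M \right)} = - \frac{3}{Z} - \frac{5}{4 M}$ ($z{\left(Z,M \right)} = - \frac{5}{4 M} - \frac{3}{Z} = - \frac{3}{Z} - \frac{5}{4 M}$)
$z{\left(-5,2 \right)} o{\left(-3,-4 \right)} \left(-28\right) = \left(- \frac{3}{-5} - \frac{5}{4 \cdot 2}\right) \left(-4\right) \left(-28\right) = \left(\left(-3\right) \left(- \frac{1}{5}\right) - \frac{5}{8}\right) \left(-4\right) \left(-28\right) = \left(\frac{3}{5} - \frac{5}{8}\right) \left(-4\right) \left(-28\right) = \left(- \frac{1}{40}\right) \left(-4\right) \left(-28\right) = \frac{1}{10} \left(-28\right) = - \frac{14}{5}$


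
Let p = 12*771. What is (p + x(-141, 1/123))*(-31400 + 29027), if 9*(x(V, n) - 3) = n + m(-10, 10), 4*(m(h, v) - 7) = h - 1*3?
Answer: -32417544299/1476 ≈ -2.1963e+7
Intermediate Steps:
m(h, v) = 25/4 + h/4 (m(h, v) = 7 + (h - 1*3)/4 = 7 + (h - 3)/4 = 7 + (-3 + h)/4 = 7 + (-¾ + h/4) = 25/4 + h/4)
p = 9252
x(V, n) = 41/12 + n/9 (x(V, n) = 3 + (n + (25/4 + (¼)*(-10)))/9 = 3 + (n + (25/4 - 5/2))/9 = 3 + (n + 15/4)/9 = 3 + (15/4 + n)/9 = 3 + (5/12 + n/9) = 41/12 + n/9)
(p + x(-141, 1/123))*(-31400 + 29027) = (9252 + (41/12 + (⅑)/123))*(-31400 + 29027) = (9252 + (41/12 + (⅑)*(1/123)))*(-2373) = (9252 + (41/12 + 1/1107))*(-2373) = (9252 + 15133/4428)*(-2373) = (40982989/4428)*(-2373) = -32417544299/1476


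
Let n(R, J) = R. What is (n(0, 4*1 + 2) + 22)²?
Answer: 484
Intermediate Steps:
(n(0, 4*1 + 2) + 22)² = (0 + 22)² = 22² = 484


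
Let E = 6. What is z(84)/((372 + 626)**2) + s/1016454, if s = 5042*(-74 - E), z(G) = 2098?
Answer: -99903913237/253098062454 ≈ -0.39472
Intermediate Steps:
s = -403360 (s = 5042*(-74 - 1*6) = 5042*(-74 - 6) = 5042*(-80) = -403360)
z(84)/((372 + 626)**2) + s/1016454 = 2098/((372 + 626)**2) - 403360/1016454 = 2098/(998**2) - 403360*1/1016454 = 2098/996004 - 201680/508227 = 2098*(1/996004) - 201680/508227 = 1049/498002 - 201680/508227 = -99903913237/253098062454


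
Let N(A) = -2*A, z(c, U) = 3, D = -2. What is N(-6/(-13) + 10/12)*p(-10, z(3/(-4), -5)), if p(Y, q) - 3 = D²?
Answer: -707/39 ≈ -18.128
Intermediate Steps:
p(Y, q) = 7 (p(Y, q) = 3 + (-2)² = 3 + 4 = 7)
N(-6/(-13) + 10/12)*p(-10, z(3/(-4), -5)) = -2*(-6/(-13) + 10/12)*7 = -2*(-6*(-1/13) + 10*(1/12))*7 = -2*(6/13 + ⅚)*7 = -2*101/78*7 = -101/39*7 = -707/39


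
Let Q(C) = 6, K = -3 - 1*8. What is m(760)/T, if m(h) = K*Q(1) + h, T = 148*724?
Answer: 347/53576 ≈ 0.0064768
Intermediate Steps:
K = -11 (K = -3 - 8 = -11)
T = 107152
m(h) = -66 + h (m(h) = -11*6 + h = -66 + h)
m(760)/T = (-66 + 760)/107152 = 694*(1/107152) = 347/53576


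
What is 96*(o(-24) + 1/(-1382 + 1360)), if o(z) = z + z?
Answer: -50736/11 ≈ -4612.4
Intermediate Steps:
o(z) = 2*z
96*(o(-24) + 1/(-1382 + 1360)) = 96*(2*(-24) + 1/(-1382 + 1360)) = 96*(-48 + 1/(-22)) = 96*(-48 - 1/22) = 96*(-1057/22) = -50736/11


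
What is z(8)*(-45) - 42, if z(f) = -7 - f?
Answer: 633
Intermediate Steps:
z(8)*(-45) - 42 = (-7 - 1*8)*(-45) - 42 = (-7 - 8)*(-45) - 42 = -15*(-45) - 42 = 675 - 42 = 633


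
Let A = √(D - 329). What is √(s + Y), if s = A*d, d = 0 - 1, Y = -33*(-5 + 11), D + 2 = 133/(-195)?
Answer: √(-7528950 - 195*I*√12612210)/195 ≈ 0.64646 - 14.086*I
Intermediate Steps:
D = -523/195 (D = -2 + 133/(-195) = -2 + 133*(-1/195) = -2 - 133/195 = -523/195 ≈ -2.6821)
Y = -198 (Y = -33*6 = -198)
d = -1
A = I*√12612210/195 (A = √(-523/195 - 329) = √(-64678/195) = I*√12612210/195 ≈ 18.212*I)
s = -I*√12612210/195 (s = (I*√12612210/195)*(-1) = -I*√12612210/195 ≈ -18.212*I)
√(s + Y) = √(-I*√12612210/195 - 198) = √(-198 - I*√12612210/195)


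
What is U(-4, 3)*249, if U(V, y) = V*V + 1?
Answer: 4233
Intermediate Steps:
U(V, y) = 1 + V² (U(V, y) = V² + 1 = 1 + V²)
U(-4, 3)*249 = (1 + (-4)²)*249 = (1 + 16)*249 = 17*249 = 4233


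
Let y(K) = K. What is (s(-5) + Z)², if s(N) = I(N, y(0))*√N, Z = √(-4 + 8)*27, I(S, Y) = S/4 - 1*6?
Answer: 42451/16 - 783*I*√5 ≈ 2653.2 - 1750.8*I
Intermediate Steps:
I(S, Y) = -6 + S/4 (I(S, Y) = S*(¼) - 6 = S/4 - 6 = -6 + S/4)
Z = 54 (Z = √4*27 = 2*27 = 54)
s(N) = √N*(-6 + N/4) (s(N) = (-6 + N/4)*√N = √N*(-6 + N/4))
(s(-5) + Z)² = (√(-5)*(-24 - 5)/4 + 54)² = ((¼)*(I*√5)*(-29) + 54)² = (-29*I*√5/4 + 54)² = (54 - 29*I*√5/4)²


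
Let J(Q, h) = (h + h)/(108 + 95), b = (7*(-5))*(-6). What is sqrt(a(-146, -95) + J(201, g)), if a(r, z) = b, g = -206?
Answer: sqrt(8570254)/203 ≈ 14.421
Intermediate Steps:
b = 210 (b = -35*(-6) = 210)
a(r, z) = 210
J(Q, h) = 2*h/203 (J(Q, h) = (2*h)/203 = (2*h)*(1/203) = 2*h/203)
sqrt(a(-146, -95) + J(201, g)) = sqrt(210 + (2/203)*(-206)) = sqrt(210 - 412/203) = sqrt(42218/203) = sqrt(8570254)/203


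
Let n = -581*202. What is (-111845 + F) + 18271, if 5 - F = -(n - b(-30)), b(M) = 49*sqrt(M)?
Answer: -210931 - 49*I*sqrt(30) ≈ -2.1093e+5 - 268.38*I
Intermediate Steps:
n = -117362
F = -117357 - 49*I*sqrt(30) (F = 5 - (-1)*(-117362 - 49*sqrt(-30)) = 5 - (-1)*(-117362 - 49*I*sqrt(30)) = 5 - (117362 + 49*I*sqrt(30)) = 5 + (-117362 - 49*I*sqrt(30)) = -117357 - 49*I*sqrt(30) ≈ -1.1736e+5 - 268.38*I)
(-111845 + F) + 18271 = (-111845 + (-117357 - 49*I*sqrt(30))) + 18271 = (-229202 - 49*I*sqrt(30)) + 18271 = -210931 - 49*I*sqrt(30)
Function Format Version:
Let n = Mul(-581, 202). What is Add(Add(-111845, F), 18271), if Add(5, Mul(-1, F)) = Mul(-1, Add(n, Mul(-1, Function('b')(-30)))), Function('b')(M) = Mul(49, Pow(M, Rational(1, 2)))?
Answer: Add(-210931, Mul(-49, I, Pow(30, Rational(1, 2)))) ≈ Add(-2.1093e+5, Mul(-268.38, I))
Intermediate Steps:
n = -117362
F = Add(-117357, Mul(-49, I, Pow(30, Rational(1, 2)))) (F = Add(5, Mul(-1, Mul(-1, Add(-117362, Mul(-1, Mul(49, Pow(-30, Rational(1, 2)))))))) = Add(5, Mul(-1, Mul(-1, Add(-117362, Mul(-1, Mul(49, Mul(I, Pow(30, Rational(1, 2))))))))) = Add(5, Mul(-1, Mul(-1, Add(-117362, Mul(-1, Mul(49, I, Pow(30, Rational(1, 2)))))))) = Add(5, Mul(-1, Mul(-1, Add(-117362, Mul(-49, I, Pow(30, Rational(1, 2))))))) = Add(5, Mul(-1, Add(117362, Mul(49, I, Pow(30, Rational(1, 2)))))) = Add(5, Add(-117362, Mul(-49, I, Pow(30, Rational(1, 2))))) = Add(-117357, Mul(-49, I, Pow(30, Rational(1, 2)))) ≈ Add(-1.1736e+5, Mul(-268.38, I)))
Add(Add(-111845, F), 18271) = Add(Add(-111845, Add(-117357, Mul(-49, I, Pow(30, Rational(1, 2))))), 18271) = Add(Add(-229202, Mul(-49, I, Pow(30, Rational(1, 2)))), 18271) = Add(-210931, Mul(-49, I, Pow(30, Rational(1, 2))))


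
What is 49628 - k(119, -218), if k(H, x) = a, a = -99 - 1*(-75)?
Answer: 49652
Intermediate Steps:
a = -24 (a = -99 + 75 = -24)
k(H, x) = -24
49628 - k(119, -218) = 49628 - 1*(-24) = 49628 + 24 = 49652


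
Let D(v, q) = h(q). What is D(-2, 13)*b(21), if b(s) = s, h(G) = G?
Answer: 273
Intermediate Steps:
D(v, q) = q
D(-2, 13)*b(21) = 13*21 = 273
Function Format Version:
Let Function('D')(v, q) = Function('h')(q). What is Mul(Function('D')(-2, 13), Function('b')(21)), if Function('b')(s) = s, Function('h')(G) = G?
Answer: 273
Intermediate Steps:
Function('D')(v, q) = q
Mul(Function('D')(-2, 13), Function('b')(21)) = Mul(13, 21) = 273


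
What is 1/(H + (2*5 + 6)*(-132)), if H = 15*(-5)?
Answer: -1/2187 ≈ -0.00045725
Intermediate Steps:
H = -75
1/(H + (2*5 + 6)*(-132)) = 1/(-75 + (2*5 + 6)*(-132)) = 1/(-75 + (10 + 6)*(-132)) = 1/(-75 + 16*(-132)) = 1/(-75 - 2112) = 1/(-2187) = -1/2187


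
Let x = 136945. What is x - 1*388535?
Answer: -251590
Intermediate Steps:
x - 1*388535 = 136945 - 1*388535 = 136945 - 388535 = -251590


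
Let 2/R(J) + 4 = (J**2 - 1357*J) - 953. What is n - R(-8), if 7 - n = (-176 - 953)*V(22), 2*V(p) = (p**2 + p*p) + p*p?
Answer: 8166282541/9963 ≈ 8.1966e+5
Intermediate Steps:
V(p) = 3*p**2/2 (V(p) = ((p**2 + p*p) + p*p)/2 = ((p**2 + p**2) + p**2)/2 = (2*p**2 + p**2)/2 = (3*p**2)/2 = 3*p**2/2)
R(J) = 2/(-957 + J**2 - 1357*J) (R(J) = 2/(-4 + ((J**2 - 1357*J) - 953)) = 2/(-4 + (-953 + J**2 - 1357*J)) = 2/(-957 + J**2 - 1357*J))
n = 819661 (n = 7 - (-176 - 953)*(3/2)*22**2 = 7 - (-1129)*(3/2)*484 = 7 - (-1129)*726 = 7 - 1*(-819654) = 7 + 819654 = 819661)
n - R(-8) = 819661 - 2/(-957 + (-8)**2 - 1357*(-8)) = 819661 - 2/(-957 + 64 + 10856) = 819661 - 2/9963 = 8166282541/9963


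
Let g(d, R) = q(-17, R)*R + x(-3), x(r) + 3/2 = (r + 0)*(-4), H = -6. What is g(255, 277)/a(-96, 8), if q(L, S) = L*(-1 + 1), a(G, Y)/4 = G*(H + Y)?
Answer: -7/512 ≈ -0.013672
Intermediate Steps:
a(G, Y) = 4*G*(-6 + Y) (a(G, Y) = 4*(G*(-6 + Y)) = 4*G*(-6 + Y))
x(r) = -3/2 - 4*r (x(r) = -3/2 + (r + 0)*(-4) = -3/2 + r*(-4) = -3/2 - 4*r)
q(L, S) = 0 (q(L, S) = L*0 = 0)
g(d, R) = 21/2 (g(d, R) = 0*R + (-3/2 - 4*(-3)) = 0 + (-3/2 + 12) = 0 + 21/2 = 21/2)
g(255, 277)/a(-96, 8) = 21/(2*((4*(-96)*(-6 + 8)))) = 21/(2*((4*(-96)*2))) = (21/2)/(-768) = (21/2)*(-1/768) = -7/512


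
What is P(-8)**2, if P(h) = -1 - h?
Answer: 49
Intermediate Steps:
P(-8)**2 = (-1 - 1*(-8))**2 = (-1 + 8)**2 = 7**2 = 49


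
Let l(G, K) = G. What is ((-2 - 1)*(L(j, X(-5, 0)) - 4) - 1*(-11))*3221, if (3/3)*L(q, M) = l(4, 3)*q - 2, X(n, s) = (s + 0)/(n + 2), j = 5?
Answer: -99851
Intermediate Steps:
X(n, s) = s/(2 + n)
L(q, M) = -2 + 4*q (L(q, M) = 4*q - 2 = -2 + 4*q)
((-2 - 1)*(L(j, X(-5, 0)) - 4) - 1*(-11))*3221 = ((-2 - 1)*((-2 + 4*5) - 4) - 1*(-11))*3221 = (-3*((-2 + 20) - 4) + 11)*3221 = (-3*(18 - 4) + 11)*3221 = (-3*14 + 11)*3221 = (-42 + 11)*3221 = -31*3221 = -99851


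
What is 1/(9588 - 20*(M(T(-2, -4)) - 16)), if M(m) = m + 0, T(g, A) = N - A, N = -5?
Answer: 1/9928 ≈ 0.00010073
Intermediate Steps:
T(g, A) = -5 - A
M(m) = m
1/(9588 - 20*(M(T(-2, -4)) - 16)) = 1/(9588 - 20*((-5 - 1*(-4)) - 16)) = 1/(9588 - 20*((-5 + 4) - 16)) = 1/(9588 - 20*(-1 - 16)) = 1/(9588 - 20*(-17)) = 1/(9588 + 340) = 1/9928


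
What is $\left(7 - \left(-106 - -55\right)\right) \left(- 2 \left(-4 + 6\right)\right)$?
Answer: $-232$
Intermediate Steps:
$\left(7 - \left(-106 - -55\right)\right) \left(- 2 \left(-4 + 6\right)\right) = \left(7 - \left(-106 + 55\right)\right) \left(\left(-2\right) 2\right) = \left(7 - -51\right) \left(-4\right) = \left(7 + 51\right) \left(-4\right) = 58 \left(-4\right) = -232$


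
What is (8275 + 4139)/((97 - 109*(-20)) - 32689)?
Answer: -6207/15206 ≈ -0.40819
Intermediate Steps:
(8275 + 4139)/((97 - 109*(-20)) - 32689) = 12414/((97 + 2180) - 32689) = 12414/(2277 - 32689) = 12414/(-30412) = 12414*(-1/30412) = -6207/15206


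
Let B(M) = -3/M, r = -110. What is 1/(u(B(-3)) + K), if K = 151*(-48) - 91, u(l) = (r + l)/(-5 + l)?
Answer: -4/29247 ≈ -0.00013677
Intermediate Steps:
u(l) = (-110 + l)/(-5 + l)
K = -7339 (K = -7248 - 91 = -7339)
1/(u(B(-3)) + K) = 1/((-110 - 3/(-3))/(-5 - 3/(-3)) - 7339) = 1/((-110 - 3*(-⅓))/(-5 - 3*(-⅓)) - 7339) = 1/((-110 + 1)/(-5 + 1) - 7339) = 1/(-109/(-4) - 7339) = 1/(-¼*(-109) - 7339) = 1/(109/4 - 7339) = 1/(-29247/4) = -4/29247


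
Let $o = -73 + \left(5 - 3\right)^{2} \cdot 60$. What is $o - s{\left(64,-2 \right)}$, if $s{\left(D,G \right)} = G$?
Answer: $169$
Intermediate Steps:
$o = 167$ ($o = -73 + 2^{2} \cdot 60 = -73 + 4 \cdot 60 = -73 + 240 = 167$)
$o - s{\left(64,-2 \right)} = 167 - -2 = 167 + 2 = 169$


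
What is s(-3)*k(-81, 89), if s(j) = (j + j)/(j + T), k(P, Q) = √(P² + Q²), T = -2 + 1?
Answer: 3*√14482/2 ≈ 180.51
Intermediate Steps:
T = -1
s(j) = 2*j/(-1 + j) (s(j) = (j + j)/(j - 1) = (2*j)/(-1 + j) = 2*j/(-1 + j))
s(-3)*k(-81, 89) = (2*(-3)/(-1 - 3))*√((-81)² + 89²) = (2*(-3)/(-4))*√(6561 + 7921) = (2*(-3)*(-¼))*√14482 = 3*√14482/2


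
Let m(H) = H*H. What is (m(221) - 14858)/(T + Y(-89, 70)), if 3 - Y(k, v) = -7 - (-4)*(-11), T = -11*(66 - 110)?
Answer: 33983/538 ≈ 63.165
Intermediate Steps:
m(H) = H²
T = 484 (T = -11*(-44) = 484)
Y(k, v) = 54 (Y(k, v) = 3 - (-7 - (-4)*(-11)) = 3 - (-7 - 1*44) = 3 - (-7 - 44) = 3 - 1*(-51) = 3 + 51 = 54)
(m(221) - 14858)/(T + Y(-89, 70)) = (221² - 14858)/(484 + 54) = (48841 - 14858)/538 = 33983*(1/538) = 33983/538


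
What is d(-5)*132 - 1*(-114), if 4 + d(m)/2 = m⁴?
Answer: 164058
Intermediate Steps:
d(m) = -8 + 2*m⁴
d(-5)*132 - 1*(-114) = (-8 + 2*(-5)⁴)*132 - 1*(-114) = (-8 + 2*625)*132 + 114 = (-8 + 1250)*132 + 114 = 1242*132 + 114 = 163944 + 114 = 164058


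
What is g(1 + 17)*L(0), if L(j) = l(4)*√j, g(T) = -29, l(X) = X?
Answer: 0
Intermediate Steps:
L(j) = 4*√j
g(1 + 17)*L(0) = -116*√0 = -116*0 = -29*0 = 0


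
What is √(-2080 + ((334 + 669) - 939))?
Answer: 12*I*√14 ≈ 44.9*I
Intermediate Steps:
√(-2080 + ((334 + 669) - 939)) = √(-2080 + (1003 - 939)) = √(-2080 + 64) = √(-2016) = 12*I*√14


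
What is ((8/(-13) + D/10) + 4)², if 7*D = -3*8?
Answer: 1915456/207025 ≈ 9.2523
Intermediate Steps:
D = -24/7 (D = (-3*8)/7 = (⅐)*(-24) = -24/7 ≈ -3.4286)
((8/(-13) + D/10) + 4)² = ((8/(-13) - 24/7/10) + 4)² = ((8*(-1/13) - 24/7*⅒) + 4)² = ((-8/13 - 12/35) + 4)² = (-436/455 + 4)² = (1384/455)² = 1915456/207025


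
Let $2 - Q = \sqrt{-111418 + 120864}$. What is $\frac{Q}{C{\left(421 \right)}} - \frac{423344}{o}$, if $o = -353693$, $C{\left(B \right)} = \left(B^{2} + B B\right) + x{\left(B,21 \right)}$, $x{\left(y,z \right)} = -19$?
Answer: $\frac{150060491658}{125371081859} - \frac{\sqrt{9446}}{354463} \approx 1.1967$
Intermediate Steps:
$C{\left(B \right)} = -19 + 2 B^{2}$ ($C{\left(B \right)} = \left(B^{2} + B B\right) - 19 = \left(B^{2} + B^{2}\right) - 19 = 2 B^{2} - 19 = -19 + 2 B^{2}$)
$Q = 2 - \sqrt{9446}$ ($Q = 2 - \sqrt{-111418 + 120864} = 2 - \sqrt{9446} \approx -95.191$)
$\frac{Q}{C{\left(421 \right)}} - \frac{423344}{o} = \frac{2 - \sqrt{9446}}{-19 + 2 \cdot 421^{2}} - \frac{423344}{-353693} = \frac{2 - \sqrt{9446}}{-19 + 2 \cdot 177241} - - \frac{423344}{353693} = \frac{2 - \sqrt{9446}}{-19 + 354482} + \frac{423344}{353693} = \frac{2 - \sqrt{9446}}{354463} + \frac{423344}{353693} = \left(2 - \sqrt{9446}\right) \frac{1}{354463} + \frac{423344}{353693} = \left(\frac{2}{354463} - \frac{\sqrt{9446}}{354463}\right) + \frac{423344}{353693} = \frac{150060491658}{125371081859} - \frac{\sqrt{9446}}{354463}$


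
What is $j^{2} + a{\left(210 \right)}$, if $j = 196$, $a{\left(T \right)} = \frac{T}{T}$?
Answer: $38417$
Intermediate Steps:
$a{\left(T \right)} = 1$
$j^{2} + a{\left(210 \right)} = 196^{2} + 1 = 38416 + 1 = 38417$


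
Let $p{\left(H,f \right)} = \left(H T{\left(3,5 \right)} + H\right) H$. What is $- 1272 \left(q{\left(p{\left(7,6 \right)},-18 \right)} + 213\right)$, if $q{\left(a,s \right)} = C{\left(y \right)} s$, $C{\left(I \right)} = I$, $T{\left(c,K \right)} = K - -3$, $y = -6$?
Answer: $-408312$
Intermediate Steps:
$T{\left(c,K \right)} = 3 + K$ ($T{\left(c,K \right)} = K + 3 = 3 + K$)
$p{\left(H,f \right)} = 9 H^{2}$ ($p{\left(H,f \right)} = \left(H \left(3 + 5\right) + H\right) H = \left(H 8 + H\right) H = \left(8 H + H\right) H = 9 H H = 9 H^{2}$)
$q{\left(a,s \right)} = - 6 s$
$- 1272 \left(q{\left(p{\left(7,6 \right)},-18 \right)} + 213\right) = - 1272 \left(\left(-6\right) \left(-18\right) + 213\right) = - 1272 \left(108 + 213\right) = \left(-1272\right) 321 = -408312$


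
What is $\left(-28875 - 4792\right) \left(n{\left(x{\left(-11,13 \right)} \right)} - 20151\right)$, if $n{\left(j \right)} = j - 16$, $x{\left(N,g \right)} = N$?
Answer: $679332726$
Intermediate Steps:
$n{\left(j \right)} = -16 + j$ ($n{\left(j \right)} = j - 16 = -16 + j$)
$\left(-28875 - 4792\right) \left(n{\left(x{\left(-11,13 \right)} \right)} - 20151\right) = \left(-28875 - 4792\right) \left(\left(-16 - 11\right) - 20151\right) = - 33667 \left(-27 - 20151\right) = \left(-33667\right) \left(-20178\right) = 679332726$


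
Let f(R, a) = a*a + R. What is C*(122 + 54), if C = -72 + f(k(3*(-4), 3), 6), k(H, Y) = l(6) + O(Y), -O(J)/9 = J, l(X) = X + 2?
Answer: -9680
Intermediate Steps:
l(X) = 2 + X
O(J) = -9*J
k(H, Y) = 8 - 9*Y (k(H, Y) = (2 + 6) - 9*Y = 8 - 9*Y)
f(R, a) = R + a² (f(R, a) = a² + R = R + a²)
C = -55 (C = -72 + ((8 - 9*3) + 6²) = -72 + ((8 - 27) + 36) = -72 + (-19 + 36) = -72 + 17 = -55)
C*(122 + 54) = -55*(122 + 54) = -55*176 = -9680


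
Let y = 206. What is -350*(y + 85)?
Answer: -101850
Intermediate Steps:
-350*(y + 85) = -350*(206 + 85) = -350*291 = -101850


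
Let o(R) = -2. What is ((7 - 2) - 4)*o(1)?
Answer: -2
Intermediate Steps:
((7 - 2) - 4)*o(1) = ((7 - 2) - 4)*(-2) = (5 - 4)*(-2) = 1*(-2) = -2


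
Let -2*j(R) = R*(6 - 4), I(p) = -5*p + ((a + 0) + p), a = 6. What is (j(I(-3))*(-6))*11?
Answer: 1188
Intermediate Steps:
I(p) = 6 - 4*p (I(p) = -5*p + ((6 + 0) + p) = -5*p + (6 + p) = 6 - 4*p)
j(R) = -R (j(R) = -R*(6 - 4)/2 = -R*2/2 = -R)
(j(I(-3))*(-6))*11 = (-(6 - 4*(-3))*(-6))*11 = (-(6 + 12)*(-6))*11 = (-1*18*(-6))*11 = -18*(-6)*11 = 108*11 = 1188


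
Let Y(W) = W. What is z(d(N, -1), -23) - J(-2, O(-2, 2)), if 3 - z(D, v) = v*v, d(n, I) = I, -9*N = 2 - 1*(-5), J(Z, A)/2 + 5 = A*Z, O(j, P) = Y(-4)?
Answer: -532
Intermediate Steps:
O(j, P) = -4
J(Z, A) = -10 + 2*A*Z (J(Z, A) = -10 + 2*(A*Z) = -10 + 2*A*Z)
N = -7/9 (N = -(2 - 1*(-5))/9 = -(2 + 5)/9 = -1/9*7 = -7/9 ≈ -0.77778)
z(D, v) = 3 - v**2 (z(D, v) = 3 - v*v = 3 - v**2)
z(d(N, -1), -23) - J(-2, O(-2, 2)) = (3 - 1*(-23)**2) - (-10 + 2*(-4)*(-2)) = (3 - 1*529) - (-10 + 16) = (3 - 529) - 1*6 = -526 - 6 = -532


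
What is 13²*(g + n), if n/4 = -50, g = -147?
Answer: -58643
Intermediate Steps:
n = -200 (n = 4*(-50) = -200)
13²*(g + n) = 13²*(-147 - 200) = 169*(-347) = -58643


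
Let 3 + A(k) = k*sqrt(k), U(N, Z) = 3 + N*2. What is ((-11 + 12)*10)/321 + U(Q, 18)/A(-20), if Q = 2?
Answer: 73349/2570889 + 280*I*sqrt(5)/8009 ≈ 0.028531 + 0.078174*I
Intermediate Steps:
U(N, Z) = 3 + 2*N
A(k) = -3 + k**(3/2) (A(k) = -3 + k*sqrt(k) = -3 + k**(3/2))
((-11 + 12)*10)/321 + U(Q, 18)/A(-20) = ((-11 + 12)*10)/321 + (3 + 2*2)/(-3 + (-20)**(3/2)) = (1*10)*(1/321) + (3 + 4)/(-3 - 40*I*sqrt(5)) = 10*(1/321) + 7/(-3 - 40*I*sqrt(5)) = 10/321 + 7/(-3 - 40*I*sqrt(5))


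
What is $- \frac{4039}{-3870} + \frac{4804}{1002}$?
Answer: $\frac{3773093}{646290} \approx 5.8381$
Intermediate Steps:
$- \frac{4039}{-3870} + \frac{4804}{1002} = \left(-4039\right) \left(- \frac{1}{3870}\right) + 4804 \cdot \frac{1}{1002} = \frac{4039}{3870} + \frac{2402}{501} = \frac{3773093}{646290}$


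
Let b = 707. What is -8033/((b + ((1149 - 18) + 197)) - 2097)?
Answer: 8033/62 ≈ 129.56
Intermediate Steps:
-8033/((b + ((1149 - 18) + 197)) - 2097) = -8033/((707 + ((1149 - 18) + 197)) - 2097) = -8033/((707 + (1131 + 197)) - 2097) = -8033/((707 + 1328) - 2097) = -8033/(2035 - 2097) = -8033/(-62) = -8033*(-1/62) = 8033/62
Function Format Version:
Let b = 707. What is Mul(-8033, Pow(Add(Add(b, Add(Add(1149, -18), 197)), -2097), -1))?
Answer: Rational(8033, 62) ≈ 129.56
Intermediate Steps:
Mul(-8033, Pow(Add(Add(b, Add(Add(1149, -18), 197)), -2097), -1)) = Mul(-8033, Pow(Add(Add(707, Add(Add(1149, -18), 197)), -2097), -1)) = Mul(-8033, Pow(Add(Add(707, Add(1131, 197)), -2097), -1)) = Mul(-8033, Pow(Add(Add(707, 1328), -2097), -1)) = Mul(-8033, Pow(Add(2035, -2097), -1)) = Mul(-8033, Pow(-62, -1)) = Mul(-8033, Rational(-1, 62)) = Rational(8033, 62)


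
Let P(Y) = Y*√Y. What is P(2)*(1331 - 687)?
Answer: 1288*√2 ≈ 1821.5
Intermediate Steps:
P(Y) = Y^(3/2)
P(2)*(1331 - 687) = 2^(3/2)*(1331 - 687) = (2*√2)*644 = 1288*√2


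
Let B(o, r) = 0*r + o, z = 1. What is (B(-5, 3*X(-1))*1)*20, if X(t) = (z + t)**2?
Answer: -100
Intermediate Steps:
X(t) = (1 + t)**2
B(o, r) = o (B(o, r) = 0 + o = o)
(B(-5, 3*X(-1))*1)*20 = -5*1*20 = -5*20 = -100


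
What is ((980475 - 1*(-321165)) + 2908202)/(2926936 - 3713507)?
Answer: -4209842/786571 ≈ -5.3521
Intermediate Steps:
((980475 - 1*(-321165)) + 2908202)/(2926936 - 3713507) = ((980475 + 321165) + 2908202)/(-786571) = (1301640 + 2908202)*(-1/786571) = 4209842*(-1/786571) = -4209842/786571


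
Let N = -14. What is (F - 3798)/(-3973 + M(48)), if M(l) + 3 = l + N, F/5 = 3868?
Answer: -7771/1971 ≈ -3.9427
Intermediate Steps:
F = 19340 (F = 5*3868 = 19340)
M(l) = -17 + l (M(l) = -3 + (l - 14) = -3 + (-14 + l) = -17 + l)
(F - 3798)/(-3973 + M(48)) = (19340 - 3798)/(-3973 + (-17 + 48)) = 15542/(-3973 + 31) = 15542/(-3942) = 15542*(-1/3942) = -7771/1971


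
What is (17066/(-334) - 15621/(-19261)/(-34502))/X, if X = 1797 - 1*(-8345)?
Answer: -5670548215433/1125545819963708 ≈ -0.0050380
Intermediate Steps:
X = 10142 (X = 1797 + 8345 = 10142)
(17066/(-334) - 15621/(-19261)/(-34502))/X = (17066/(-334) - 15621/(-19261)/(-34502))/10142 = (17066*(-1/334) - 15621*(-1/19261)*(-1/34502))*(1/10142) = (-8533/167 + (15621/19261)*(-1/34502))*(1/10142) = (-8533/167 - 15621/664543022)*(1/10142) = -5670548215433/110978684674*1/10142 = -5670548215433/1125545819963708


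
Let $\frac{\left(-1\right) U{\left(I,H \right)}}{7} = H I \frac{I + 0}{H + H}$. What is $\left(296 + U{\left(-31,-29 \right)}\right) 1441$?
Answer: $- \frac{8840535}{2} \approx -4.4203 \cdot 10^{6}$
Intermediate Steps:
$U{\left(I,H \right)} = - \frac{7 I^{2}}{2}$ ($U{\left(I,H \right)} = - 7 H I \frac{I + 0}{H + H} = - 7 H I \frac{I}{2 H} = - 7 \frac{I^{2}}{2} = - \frac{7 I^{2}}{2}$)
$\left(296 + U{\left(-31,-29 \right)}\right) 1441 = \left(296 - \frac{7 \left(-31\right)^{2}}{2}\right) 1441 = \left(296 - \frac{6727}{2}\right) 1441 = \left(- \frac{6135}{2}\right) 1441 = - \frac{8840535}{2}$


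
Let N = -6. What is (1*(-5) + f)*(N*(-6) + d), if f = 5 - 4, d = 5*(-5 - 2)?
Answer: -4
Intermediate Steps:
d = -35 (d = 5*(-7) = -35)
f = 1
(1*(-5) + f)*(N*(-6) + d) = (1*(-5) + 1)*(-6*(-6) - 35) = (-5 + 1)*(36 - 35) = -4*1 = -4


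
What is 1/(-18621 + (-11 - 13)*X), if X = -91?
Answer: -1/16437 ≈ -6.0838e-5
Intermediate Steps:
1/(-18621 + (-11 - 13)*X) = 1/(-18621 + (-11 - 13)*(-91)) = 1/(-18621 - 24*(-91)) = 1/(-18621 + 2184) = 1/(-16437) = -1/16437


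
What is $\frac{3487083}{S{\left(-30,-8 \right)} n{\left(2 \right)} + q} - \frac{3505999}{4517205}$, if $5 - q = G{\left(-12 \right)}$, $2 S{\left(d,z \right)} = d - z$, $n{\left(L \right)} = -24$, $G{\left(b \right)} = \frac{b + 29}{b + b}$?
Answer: $\frac{54003165140119}{4177123995} \approx 12928.0$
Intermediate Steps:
$G{\left(b \right)} = \frac{29 + b}{2 b}$
$S{\left(d,z \right)} = \frac{d}{2} - \frac{z}{2}$ ($S{\left(d,z \right)} = \frac{d - z}{2} = \frac{d}{2} - \frac{z}{2}$)
$q = \frac{137}{24}$ ($q = 5 - \frac{29 - 12}{2 \left(-12\right)} = 5 - \frac{1}{2} \left(- \frac{1}{12}\right) 17 = 5 - - \frac{17}{24} = 5 + \frac{17}{24} = \frac{137}{24} \approx 5.7083$)
$\frac{3487083}{S{\left(-30,-8 \right)} n{\left(2 \right)} + q} - \frac{3505999}{4517205} = \frac{3487083}{\left(\frac{1}{2} \left(-30\right) - -4\right) \left(-24\right) + \frac{137}{24}} - \frac{3505999}{4517205} = \frac{3487083}{\left(-15 + 4\right) \left(-24\right) + \frac{137}{24}} - \frac{500857}{645315} = \frac{3487083}{\left(-11\right) \left(-24\right) + \frac{137}{24}} - \frac{500857}{645315} = \frac{3487083}{264 + \frac{137}{24}} - \frac{500857}{645315} = \frac{3487083}{\frac{6473}{24}} - \frac{500857}{645315} = 3487083 \cdot \frac{24}{6473} - \frac{500857}{645315} = \frac{83689992}{6473} - \frac{500857}{645315} = \frac{54003165140119}{4177123995}$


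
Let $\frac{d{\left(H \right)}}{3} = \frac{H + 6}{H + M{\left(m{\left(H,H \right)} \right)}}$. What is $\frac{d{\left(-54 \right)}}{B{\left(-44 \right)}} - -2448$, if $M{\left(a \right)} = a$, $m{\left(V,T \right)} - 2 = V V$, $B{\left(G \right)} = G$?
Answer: $\frac{19280457}{7876} \approx 2448.0$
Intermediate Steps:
$m{\left(V,T \right)} = 2 + V^{2}$ ($m{\left(V,T \right)} = 2 + V V = 2 + V^{2}$)
$d{\left(H \right)} = \frac{3 \left(6 + H\right)}{2 + H + H^{2}}$ ($d{\left(H \right)} = 3 \frac{H + 6}{H + \left(2 + H^{2}\right)} = 3 \frac{6 + H}{2 + H + H^{2}} = \frac{3 \left(6 + H\right)}{2 + H + H^{2}}$)
$\frac{d{\left(-54 \right)}}{B{\left(-44 \right)}} - -2448 = \frac{3 \frac{1}{2 - 54 + \left(-54\right)^{2}} \left(6 - 54\right)}{-44} - -2448 = 3 \frac{1}{2 - 54 + 2916} \left(-48\right) \left(- \frac{1}{44}\right) + 2448 = 3 \cdot \frac{1}{2864} \left(-48\right) \left(- \frac{1}{44}\right) + 2448 = \left(- \frac{9}{179}\right) \left(- \frac{1}{44}\right) + 2448 = \frac{9}{7876} + 2448 = \frac{19280457}{7876}$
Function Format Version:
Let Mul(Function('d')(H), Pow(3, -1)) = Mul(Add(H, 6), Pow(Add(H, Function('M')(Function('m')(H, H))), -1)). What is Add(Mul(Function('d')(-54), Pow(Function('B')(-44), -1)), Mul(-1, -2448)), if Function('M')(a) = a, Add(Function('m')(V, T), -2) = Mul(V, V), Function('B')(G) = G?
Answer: Rational(19280457, 7876) ≈ 2448.0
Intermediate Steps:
Function('m')(V, T) = Add(2, Pow(V, 2)) (Function('m')(V, T) = Add(2, Mul(V, V)) = Add(2, Pow(V, 2)))
Function('d')(H) = Mul(3, Pow(Add(2, H, Pow(H, 2)), -1), Add(6, H)) (Function('d')(H) = Mul(3, Mul(Add(H, 6), Pow(Add(H, Add(2, Pow(H, 2))), -1))) = Mul(3, Mul(Add(6, H), Pow(Add(2, H, Pow(H, 2)), -1))) = Mul(3, Mul(Pow(Add(2, H, Pow(H, 2)), -1), Add(6, H))) = Mul(3, Pow(Add(2, H, Pow(H, 2)), -1), Add(6, H)))
Add(Mul(Function('d')(-54), Pow(Function('B')(-44), -1)), Mul(-1, -2448)) = Add(Mul(Mul(3, Pow(Add(2, -54, Pow(-54, 2)), -1), Add(6, -54)), Pow(-44, -1)), Mul(-1, -2448)) = Add(Mul(Mul(3, Pow(Add(2, -54, 2916), -1), -48), Rational(-1, 44)), 2448) = Add(Mul(Mul(3, Pow(2864, -1), -48), Rational(-1, 44)), 2448) = Add(Mul(Mul(3, Rational(1, 2864), -48), Rational(-1, 44)), 2448) = Add(Mul(Rational(-9, 179), Rational(-1, 44)), 2448) = Add(Rational(9, 7876), 2448) = Rational(19280457, 7876)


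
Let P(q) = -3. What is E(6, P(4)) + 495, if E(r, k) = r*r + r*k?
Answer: 513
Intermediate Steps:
E(r, k) = r² + k*r
E(6, P(4)) + 495 = 6*(-3 + 6) + 495 = 6*3 + 495 = 18 + 495 = 513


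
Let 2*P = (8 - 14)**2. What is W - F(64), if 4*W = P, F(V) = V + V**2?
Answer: -8311/2 ≈ -4155.5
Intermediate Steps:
P = 18 (P = (8 - 14)**2/2 = (1/2)*(-6)**2 = (1/2)*36 = 18)
W = 9/2 (W = (1/4)*18 = 9/2 ≈ 4.5000)
W - F(64) = 9/2 - 64*(1 + 64) = 9/2 - 64*65 = 9/2 - 1*4160 = 9/2 - 4160 = -8311/2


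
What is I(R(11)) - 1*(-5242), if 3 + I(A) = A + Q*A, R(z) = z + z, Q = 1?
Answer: 5283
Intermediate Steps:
R(z) = 2*z
I(A) = -3 + 2*A (I(A) = -3 + (A + 1*A) = -3 + (A + A) = -3 + 2*A)
I(R(11)) - 1*(-5242) = (-3 + 2*(2*11)) - 1*(-5242) = (-3 + 2*22) + 5242 = (-3 + 44) + 5242 = 41 + 5242 = 5283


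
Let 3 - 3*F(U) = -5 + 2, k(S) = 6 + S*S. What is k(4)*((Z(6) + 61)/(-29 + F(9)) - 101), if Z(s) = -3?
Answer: -61270/27 ≈ -2269.3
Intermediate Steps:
k(S) = 6 + S²
F(U) = 2 (F(U) = 1 - (-5 + 2)/3 = 1 - ⅓*(-3) = 1 + 1 = 2)
k(4)*((Z(6) + 61)/(-29 + F(9)) - 101) = (6 + 4²)*((-3 + 61)/(-29 + 2) - 101) = (6 + 16)*(58/(-27) - 101) = 22*(58*(-1/27) - 101) = 22*(-58/27 - 101) = 22*(-2785/27) = -61270/27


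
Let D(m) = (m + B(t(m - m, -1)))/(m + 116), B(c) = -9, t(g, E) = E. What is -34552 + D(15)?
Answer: -4526306/131 ≈ -34552.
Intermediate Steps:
D(m) = (-9 + m)/(116 + m) (D(m) = (m - 9)/(m + 116) = (-9 + m)/(116 + m))
-34552 + D(15) = -34552 + (-9 + 15)/(116 + 15) = -34552 + 6/131 = -4526306/131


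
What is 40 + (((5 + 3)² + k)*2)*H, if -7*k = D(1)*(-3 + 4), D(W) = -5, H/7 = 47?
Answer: 42622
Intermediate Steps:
H = 329 (H = 7*47 = 329)
k = 5/7 (k = -(-5)*(-3 + 4)/7 = -(-5)/7 = -⅐*(-5) = 5/7 ≈ 0.71429)
40 + (((5 + 3)² + k)*2)*H = 40 + (((5 + 3)² + 5/7)*2)*329 = 40 + ((8² + 5/7)*2)*329 = 40 + ((64 + 5/7)*2)*329 = 40 + ((453/7)*2)*329 = 40 + (906/7)*329 = 40 + 42582 = 42622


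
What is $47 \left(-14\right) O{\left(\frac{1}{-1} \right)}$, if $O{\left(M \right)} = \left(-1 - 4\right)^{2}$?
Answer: $-16450$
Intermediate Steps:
$O{\left(M \right)} = 25$ ($O{\left(M \right)} = \left(-5\right)^{2} = 25$)
$47 \left(-14\right) O{\left(\frac{1}{-1} \right)} = 47 \left(-14\right) 25 = \left(-658\right) 25 = -16450$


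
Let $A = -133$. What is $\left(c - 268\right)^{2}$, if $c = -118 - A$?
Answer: $64009$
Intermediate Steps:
$c = 15$ ($c = -118 - -133 = -118 + 133 = 15$)
$\left(c - 268\right)^{2} = \left(15 - 268\right)^{2} = \left(-253\right)^{2} = 64009$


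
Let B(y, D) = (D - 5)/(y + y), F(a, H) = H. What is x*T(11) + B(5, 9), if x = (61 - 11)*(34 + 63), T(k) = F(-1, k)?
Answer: 266752/5 ≈ 53350.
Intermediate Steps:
T(k) = k
B(y, D) = (-5 + D)/(2*y) (B(y, D) = (-5 + D)/((2*y)) = (-5 + D)*(1/(2*y)) = (-5 + D)/(2*y))
x = 4850 (x = 50*97 = 4850)
x*T(11) + B(5, 9) = 4850*11 + (½)*(-5 + 9)/5 = 53350 + (½)*(⅕)*4 = 53350 + ⅖ = 266752/5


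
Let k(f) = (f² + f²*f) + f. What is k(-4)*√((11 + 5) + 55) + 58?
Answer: 58 - 52*√71 ≈ -380.16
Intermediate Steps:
k(f) = f + f² + f³ (k(f) = (f² + f³) + f = f + f² + f³)
k(-4)*√((11 + 5) + 55) + 58 = (-4*(1 - 4 + (-4)²))*√((11 + 5) + 55) + 58 = (-4*(1 - 4 + 16))*√(16 + 55) + 58 = (-4*13)*√71 + 58 = -52*√71 + 58 = 58 - 52*√71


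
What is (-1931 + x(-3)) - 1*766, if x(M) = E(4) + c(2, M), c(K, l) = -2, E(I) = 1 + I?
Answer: -2694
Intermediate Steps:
x(M) = 3 (x(M) = (1 + 4) - 2 = 5 - 2 = 3)
(-1931 + x(-3)) - 1*766 = (-1931 + 3) - 1*766 = -1928 - 766 = -2694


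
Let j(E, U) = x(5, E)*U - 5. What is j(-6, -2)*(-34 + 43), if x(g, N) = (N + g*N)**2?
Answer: -23373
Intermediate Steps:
x(g, N) = (N + N*g)**2
j(E, U) = -5 + 36*U*E**2 (j(E, U) = (E**2*(1 + 5)**2)*U - 5 = (E**2*6**2)*U - 5 = (E**2*36)*U - 5 = (36*E**2)*U - 5 = 36*U*E**2 - 5 = -5 + 36*U*E**2)
j(-6, -2)*(-34 + 43) = (-5 + 36*(-2)*(-6)**2)*(-34 + 43) = (-5 + 36*(-2)*36)*9 = (-5 - 2592)*9 = -2597*9 = -23373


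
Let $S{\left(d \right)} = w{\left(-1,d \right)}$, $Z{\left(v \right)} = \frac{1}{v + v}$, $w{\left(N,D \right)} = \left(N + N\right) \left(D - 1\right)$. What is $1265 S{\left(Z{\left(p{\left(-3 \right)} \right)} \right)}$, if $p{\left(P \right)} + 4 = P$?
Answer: $\frac{18975}{7} \approx 2710.7$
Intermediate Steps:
$p{\left(P \right)} = -4 + P$
$w{\left(N,D \right)} = 2 N \left(-1 + D\right)$
$Z{\left(v \right)} = \frac{1}{2 v}$
$S{\left(d \right)} = 2 - 2 d$ ($S{\left(d \right)} = 2 \left(-1\right) \left(-1 + d\right) = 2 - 2 d$)
$1265 S{\left(Z{\left(p{\left(-3 \right)} \right)} \right)} = 1265 \left(2 - 2 \frac{1}{2 \left(-4 - 3\right)}\right) = 1265 \left(2 - 2 \frac{1}{2 \left(-7\right)}\right) = 1265 \left(2 - 2 \cdot \frac{1}{2} \left(- \frac{1}{7}\right)\right) = 1265 \left(2 - - \frac{1}{7}\right) = 1265 \left(2 + \frac{1}{7}\right) = 1265 \cdot \frac{15}{7} = \frac{18975}{7}$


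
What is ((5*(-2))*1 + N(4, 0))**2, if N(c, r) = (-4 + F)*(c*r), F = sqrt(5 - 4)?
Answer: 100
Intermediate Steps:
F = 1 (F = sqrt(1) = 1)
N(c, r) = -3*c*r (N(c, r) = (-4 + 1)*(c*r) = -3*c*r)
((5*(-2))*1 + N(4, 0))**2 = ((5*(-2))*1 - 3*4*0)**2 = (-10*1 + 0)**2 = (-10 + 0)**2 = (-10)**2 = 100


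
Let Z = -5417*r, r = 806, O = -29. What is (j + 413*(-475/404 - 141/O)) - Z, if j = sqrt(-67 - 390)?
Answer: 51171088089/11716 + I*sqrt(457) ≈ 4.3676e+6 + 21.378*I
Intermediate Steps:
Z = -4366102 (Z = -5417*806 = -4366102)
j = I*sqrt(457) (j = sqrt(-457) = I*sqrt(457) ≈ 21.378*I)
(j + 413*(-475/404 - 141/O)) - Z = (I*sqrt(457) + 413*(-475/404 - 141/(-29))) - 1*(-4366102) = (I*sqrt(457) + 413*(-475*1/404 - 141*(-1/29))) + 4366102 = (I*sqrt(457) + 413*(-475/404 + 141/29)) + 4366102 = (I*sqrt(457) + 413*(43189/11716)) + 4366102 = (I*sqrt(457) + 17837057/11716) + 4366102 = (17837057/11716 + I*sqrt(457)) + 4366102 = 51171088089/11716 + I*sqrt(457)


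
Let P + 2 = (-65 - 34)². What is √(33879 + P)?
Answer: √43678 ≈ 208.99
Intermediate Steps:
P = 9799 (P = -2 + (-65 - 34)² = -2 + (-99)² = -2 + 9801 = 9799)
√(33879 + P) = √(33879 + 9799) = √43678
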